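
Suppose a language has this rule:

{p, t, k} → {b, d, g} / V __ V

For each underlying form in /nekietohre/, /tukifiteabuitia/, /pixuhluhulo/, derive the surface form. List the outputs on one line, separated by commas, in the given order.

negiedohre, tugifideabuidia, pixuhluhulo

/nekietohre/: /k/ is a voiceless stop between vowels /e/ and /i/, so it voices to [g]. /t/ is a voiceless stop between vowels /e/ and /o/, so it voices to [d]. → [negiedohre].
/tukifiteabuitia/: /k/ is a voiceless stop between vowels /u/ and /i/, so it voices to [g]. /t/ is a voiceless stop between vowels /i/ and /e/, so it voices to [d]. /t/ is a voiceless stop between vowels /i/ and /i/, so it voices to [d]. → [tugifideabuidia].
/pixuhluhulo/: the rule's environment is not met; surfaces unchanged as [pixuhluhulo].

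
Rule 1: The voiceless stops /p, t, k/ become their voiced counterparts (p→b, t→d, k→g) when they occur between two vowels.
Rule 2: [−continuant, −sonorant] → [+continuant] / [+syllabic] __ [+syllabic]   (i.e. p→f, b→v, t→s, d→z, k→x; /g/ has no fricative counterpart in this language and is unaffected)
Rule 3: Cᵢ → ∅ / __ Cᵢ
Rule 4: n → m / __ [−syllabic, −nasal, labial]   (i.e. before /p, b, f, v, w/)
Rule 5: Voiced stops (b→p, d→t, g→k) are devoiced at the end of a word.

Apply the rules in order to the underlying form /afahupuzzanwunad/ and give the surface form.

Rule 1 (intervocalic voicing): /p/ is a voiceless stop between vowels /u/ and /u/, so it voices to [b]. /afahupuzzanwunad/ → afahubuzzanwunad.
Rule 2 (intervocalic spirantization): /b/ is a stop between vowels /u/ and /u/, so it spirantizes to the fricative [v]. /afahubuzzanwunad/ → afahuvuzzanwunad.
Rule 3 (degemination): /zz/ is a geminate; the first /z/ deletes. /afahuvuzzanwunad/ → afahuvuzanwunad.
Rule 4 (nasal place assimilation): /n/ precedes the labial consonant /w/, so it assimilates in place to [m]. /afahuvuzanwunad/ → afahuvuzamwunad.
Rule 5 (final devoicing): /d/ is a voiced stop in word-final position, so it devoices to [t]. /afahuvuzamwunad/ → afahuvuzamwunat.

afahuvuzamwunat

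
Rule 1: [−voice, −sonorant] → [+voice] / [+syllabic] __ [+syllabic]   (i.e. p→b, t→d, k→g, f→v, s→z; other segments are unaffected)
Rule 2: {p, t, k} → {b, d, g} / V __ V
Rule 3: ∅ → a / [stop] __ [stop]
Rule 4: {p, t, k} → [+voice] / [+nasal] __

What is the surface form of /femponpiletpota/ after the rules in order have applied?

Rule 1 (intervocalic voicing): /t/ is a voiceless obstruent between vowels /o/ and /a/, so it voices to [d]. /femponpiletpota/ → femponpiletpoda.
Rule 2 (intervocalic voicing): no segment meets the environment; /femponpiletpoda/ is unchanged.
Rule 3 (stop-cluster a-epenthesis): /t/ and /p/ form a stop–stop cluster, so [a] is inserted between them. /femponpiletpoda/ → femponpiletapoda.
Rule 4 (post-nasal voicing): /p/ is a voiceless stop immediately after the nasal /m/, so it voices to [b]. /p/ is a voiceless stop immediately after the nasal /n/, so it voices to [b]. /femponpiletapoda/ → fembonbiletapoda.

fembonbiletapoda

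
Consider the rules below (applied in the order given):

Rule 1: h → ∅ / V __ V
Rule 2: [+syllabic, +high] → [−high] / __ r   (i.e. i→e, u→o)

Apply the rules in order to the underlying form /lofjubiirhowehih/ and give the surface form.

Rule 1 (intervocalic h-deletion): /h/ occurs between vowels /e/ and /i/, so it deletes. /lofjubiirhowehih/ → lofjubiirhoweih.
Rule 2 (pre-rhotic lowering): /i/ is a high vowel immediately before /r/, so it lowers to [e]. /lofjubiirhoweih/ → lofjubierhoweih.

lofjubierhoweih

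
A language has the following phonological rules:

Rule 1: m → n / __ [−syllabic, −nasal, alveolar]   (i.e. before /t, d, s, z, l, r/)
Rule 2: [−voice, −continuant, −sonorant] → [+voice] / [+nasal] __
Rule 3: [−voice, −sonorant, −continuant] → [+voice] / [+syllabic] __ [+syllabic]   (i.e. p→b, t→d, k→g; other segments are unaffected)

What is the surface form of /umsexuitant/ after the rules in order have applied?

unsexuidand

Rule 1 (nasal place assimilation): /m/ precedes the alveolar consonant /s/, so it assimilates in place to [n]. /umsexuitant/ → unsexuitant.
Rule 2 (post-nasal voicing): /t/ is a voiceless stop immediately after the nasal /n/, so it voices to [d]. /unsexuitant/ → unsexuitand.
Rule 3 (intervocalic voicing): /t/ is a voiceless stop between vowels /i/ and /a/, so it voices to [d]. /unsexuitand/ → unsexuidand.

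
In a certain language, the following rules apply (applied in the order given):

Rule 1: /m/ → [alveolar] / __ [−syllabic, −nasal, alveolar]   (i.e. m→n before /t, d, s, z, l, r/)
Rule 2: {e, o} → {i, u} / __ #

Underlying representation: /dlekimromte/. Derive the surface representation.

dlekinronti

Rule 1 (nasal place assimilation): /m/ precedes the alveolar consonant /r/, so it assimilates in place to [n]. /m/ precedes the alveolar consonant /t/, so it assimilates in place to [n]. /dlekimromte/ → dlekinronte.
Rule 2 (final vowel raising): /e/ is a mid vowel in word-final position, so it raises to [i]. /dlekinronte/ → dlekinronti.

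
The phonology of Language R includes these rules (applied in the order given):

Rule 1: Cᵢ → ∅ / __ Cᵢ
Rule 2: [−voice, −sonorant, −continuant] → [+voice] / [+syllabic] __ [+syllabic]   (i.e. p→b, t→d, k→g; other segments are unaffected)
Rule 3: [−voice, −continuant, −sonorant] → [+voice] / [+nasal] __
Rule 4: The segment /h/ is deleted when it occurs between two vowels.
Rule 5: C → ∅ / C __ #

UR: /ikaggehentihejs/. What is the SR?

Rule 1 (degemination): /gg/ is a geminate; the first /g/ deletes. /ikaggehentihejs/ → ikagehentihejs.
Rule 2 (intervocalic voicing): /k/ is a voiceless stop between vowels /i/ and /a/, so it voices to [g]. /ikagehentihejs/ → igagehentihejs.
Rule 3 (post-nasal voicing): /t/ is a voiceless stop immediately after the nasal /n/, so it voices to [d]. /igagehentihejs/ → igagehendihejs.
Rule 4 (intervocalic h-deletion): /h/ occurs between vowels /e/ and /e/, so it deletes. /h/ occurs between vowels /i/ and /e/, so it deletes. /igagehendihejs/ → igageendiejs.
Rule 5 (final cluster simplification): /s/ is the second consonant of a word-final cluster /js/, so it deletes. /igageendiejs/ → igageendiej.

igageendiej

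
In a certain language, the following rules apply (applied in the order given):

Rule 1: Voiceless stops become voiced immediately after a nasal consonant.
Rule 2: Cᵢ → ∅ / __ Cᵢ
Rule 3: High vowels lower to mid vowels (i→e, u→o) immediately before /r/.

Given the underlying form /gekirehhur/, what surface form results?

Rule 1 (post-nasal voicing): no segment meets the environment; /gekirehhur/ is unchanged.
Rule 2 (degemination): /hh/ is a geminate; the first /h/ deletes. /gekirehhur/ → gekirehur.
Rule 3 (pre-rhotic lowering): /i/ is a high vowel immediately before /r/, so it lowers to [e]. /u/ is a high vowel immediately before /r/, so it lowers to [o]. /gekirehur/ → gekerehor.

gekerehor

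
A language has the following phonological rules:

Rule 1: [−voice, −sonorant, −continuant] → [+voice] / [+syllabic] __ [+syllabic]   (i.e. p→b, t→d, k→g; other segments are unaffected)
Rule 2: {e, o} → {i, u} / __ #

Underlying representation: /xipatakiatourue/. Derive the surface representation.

Rule 1 (intervocalic voicing): /p/ is a voiceless stop between vowels /i/ and /a/, so it voices to [b]. /t/ is a voiceless stop between vowels /a/ and /a/, so it voices to [d]. /k/ is a voiceless stop between vowels /a/ and /i/, so it voices to [g]. /t/ is a voiceless stop between vowels /a/ and /o/, so it voices to [d]. /xipatakiatourue/ → xibadagiadourue.
Rule 2 (final vowel raising): /e/ is a mid vowel in word-final position, so it raises to [i]. /xibadagiadourue/ → xibadagiadourui.

xibadagiadourui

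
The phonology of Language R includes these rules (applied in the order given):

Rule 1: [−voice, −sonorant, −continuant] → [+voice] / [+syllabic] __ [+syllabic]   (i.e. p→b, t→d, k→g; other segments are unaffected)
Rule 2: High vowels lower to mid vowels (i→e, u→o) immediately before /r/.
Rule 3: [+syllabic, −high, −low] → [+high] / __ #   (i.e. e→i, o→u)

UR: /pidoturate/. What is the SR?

Rule 1 (intervocalic voicing): /t/ is a voiceless stop between vowels /o/ and /u/, so it voices to [d]. /t/ is a voiceless stop between vowels /a/ and /e/, so it voices to [d]. /pidoturate/ → pidodurade.
Rule 2 (pre-rhotic lowering): /u/ is a high vowel immediately before /r/, so it lowers to [o]. /pidodurade/ → pidodorade.
Rule 3 (final vowel raising): /e/ is a mid vowel in word-final position, so it raises to [i]. /pidodorade/ → pidodoradi.

pidodoradi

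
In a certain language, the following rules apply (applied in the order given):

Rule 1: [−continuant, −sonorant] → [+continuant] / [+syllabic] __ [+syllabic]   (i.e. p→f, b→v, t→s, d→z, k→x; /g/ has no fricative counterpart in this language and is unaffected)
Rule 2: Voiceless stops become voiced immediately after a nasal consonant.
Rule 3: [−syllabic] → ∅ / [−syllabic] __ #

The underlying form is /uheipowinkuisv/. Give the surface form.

uheifowinguis

Rule 1 (intervocalic spirantization): /p/ is a stop between vowels /i/ and /o/, so it spirantizes to the fricative [f]. /uheipowinkuisv/ → uheifowinkuisv.
Rule 2 (post-nasal voicing): /k/ is a voiceless stop immediately after the nasal /n/, so it voices to [g]. /uheifowinkuisv/ → uheifowinguisv.
Rule 3 (final cluster simplification): /v/ is the second consonant of a word-final cluster /sv/, so it deletes. /uheifowinguisv/ → uheifowinguis.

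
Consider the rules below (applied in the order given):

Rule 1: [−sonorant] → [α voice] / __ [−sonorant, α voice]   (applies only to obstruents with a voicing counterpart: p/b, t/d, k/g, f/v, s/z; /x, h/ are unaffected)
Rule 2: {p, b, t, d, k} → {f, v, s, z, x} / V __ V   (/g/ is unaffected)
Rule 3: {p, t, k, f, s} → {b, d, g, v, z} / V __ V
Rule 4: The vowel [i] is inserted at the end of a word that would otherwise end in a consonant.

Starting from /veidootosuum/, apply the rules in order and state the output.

veizoozozuumi

Rule 1 (regressive voicing assimilation): no segment meets the environment; /veidootosuum/ is unchanged.
Rule 2 (intervocalic spirantization): /d/ is a stop between vowels /i/ and /o/, so it spirantizes to the fricative [z]. /t/ is a stop between vowels /o/ and /o/, so it spirantizes to the fricative [s]. /veidootosuum/ → veizoososuum.
Rule 3 (intervocalic voicing): /s/ is a voiceless obstruent between vowels /o/ and /o/, so it voices to [z]. /s/ is a voiceless obstruent between vowels /o/ and /u/, so it voices to [z]. /veizoososuum/ → veizoozozuum.
Rule 4 (final i-epenthesis): the form ends in the consonant /m/, so [i] is inserted word-finally. /veizoozozuum/ → veizoozozuumi.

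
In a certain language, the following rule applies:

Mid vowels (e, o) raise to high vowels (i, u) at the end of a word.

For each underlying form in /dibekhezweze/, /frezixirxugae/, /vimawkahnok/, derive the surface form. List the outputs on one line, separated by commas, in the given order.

dibekhezwezi, frezixirxugai, vimawkahnok

/dibekhezweze/: /e/ is a mid vowel in word-final position, so it raises to [i]. → [dibekhezwezi].
/frezixirxugae/: /e/ is a mid vowel in word-final position, so it raises to [i]. → [frezixirxugai].
/vimawkahnok/: the rule's environment is not met; surfaces unchanged as [vimawkahnok].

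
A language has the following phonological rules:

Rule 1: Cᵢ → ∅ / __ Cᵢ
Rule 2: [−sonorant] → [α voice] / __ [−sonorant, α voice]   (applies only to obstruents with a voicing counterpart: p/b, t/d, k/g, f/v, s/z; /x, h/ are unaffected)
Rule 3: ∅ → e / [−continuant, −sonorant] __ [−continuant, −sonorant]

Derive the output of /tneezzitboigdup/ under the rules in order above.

Rule 1 (degemination): /zz/ is a geminate; the first /z/ deletes. /tneezzitboigdup/ → tneezitboigdup.
Rule 2 (regressive voicing assimilation): /t/ precedes the voiced obstruent /b/, so it voices to [d] by assimilation. /tneezitboigdup/ → tneezidboigdup.
Rule 3 (stop-cluster e-epenthesis): /d/ and /b/ form a stop–stop cluster, so [e] is inserted between them. /g/ and /d/ form a stop–stop cluster, so [e] is inserted between them. /tneezidboigdup/ → tneezideboigedup.

tneezideboigedup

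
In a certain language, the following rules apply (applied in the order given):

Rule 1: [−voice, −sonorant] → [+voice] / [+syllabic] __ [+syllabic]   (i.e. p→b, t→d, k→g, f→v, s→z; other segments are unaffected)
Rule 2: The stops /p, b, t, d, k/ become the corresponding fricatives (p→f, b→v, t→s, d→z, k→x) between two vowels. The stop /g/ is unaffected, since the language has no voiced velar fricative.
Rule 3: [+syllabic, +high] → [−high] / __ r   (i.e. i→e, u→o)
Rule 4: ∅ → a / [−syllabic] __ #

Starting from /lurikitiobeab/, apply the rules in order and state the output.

lorigizioveaba

Rule 1 (intervocalic voicing): /k/ is a voiceless obstruent between vowels /i/ and /i/, so it voices to [g]. /t/ is a voiceless obstruent between vowels /i/ and /i/, so it voices to [d]. /lurikitiobeab/ → lurigidiobeab.
Rule 2 (intervocalic spirantization): /d/ is a stop between vowels /i/ and /i/, so it spirantizes to the fricative [z]. /b/ is a stop between vowels /o/ and /e/, so it spirantizes to the fricative [v]. /lurigidiobeab/ → lurigizioveab.
Rule 3 (pre-rhotic lowering): /u/ is a high vowel immediately before /r/, so it lowers to [o]. /lurigizioveab/ → lorigizioveab.
Rule 4 (final a-epenthesis): the form ends in the consonant /b/, so [a] is inserted word-finally. /lorigizioveab/ → lorigizioveaba.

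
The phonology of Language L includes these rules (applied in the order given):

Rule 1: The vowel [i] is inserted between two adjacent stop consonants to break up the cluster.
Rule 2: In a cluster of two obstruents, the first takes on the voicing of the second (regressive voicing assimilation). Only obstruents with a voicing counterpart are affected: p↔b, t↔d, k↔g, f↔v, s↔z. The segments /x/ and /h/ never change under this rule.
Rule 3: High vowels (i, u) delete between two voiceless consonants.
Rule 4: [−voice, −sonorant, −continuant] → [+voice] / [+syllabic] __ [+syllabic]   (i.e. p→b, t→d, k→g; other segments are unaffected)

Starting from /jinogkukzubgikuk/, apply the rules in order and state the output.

Rule 1 (stop-cluster i-epenthesis): /g/ and /k/ form a stop–stop cluster, so [i] is inserted between them. /b/ and /g/ form a stop–stop cluster, so [i] is inserted between them. /jinogkukzubgikuk/ → jinogikukzubigikuk.
Rule 2 (regressive voicing assimilation): /k/ precedes the voiced obstruent /z/, so it voices to [g] by assimilation. /jinogikukzubigikuk/ → jinogikugzubigikuk.
Rule 3 (high vowel syncope): /u/ is a high vowel flanked by voiceless consonants /k/ and /k/, so it deletes. /jinogikugzubigikuk/ → jinogikugzubigikk.
Rule 4 (intervocalic voicing): /k/ is a voiceless stop between vowels /i/ and /u/, so it voices to [g]. /jinogikugzubigikk/ → jinogigugzubigikk.

jinogigugzubigikk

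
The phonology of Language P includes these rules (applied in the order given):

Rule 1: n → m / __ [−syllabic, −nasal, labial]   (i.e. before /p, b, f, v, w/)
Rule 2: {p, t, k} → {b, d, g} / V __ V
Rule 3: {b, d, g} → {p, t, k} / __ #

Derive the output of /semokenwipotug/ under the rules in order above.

Rule 1 (nasal place assimilation): /n/ precedes the labial consonant /w/, so it assimilates in place to [m]. /semokenwipotug/ → semokemwipotug.
Rule 2 (intervocalic voicing): /k/ is a voiceless stop between vowels /o/ and /e/, so it voices to [g]. /p/ is a voiceless stop between vowels /i/ and /o/, so it voices to [b]. /t/ is a voiceless stop between vowels /o/ and /u/, so it voices to [d]. /semokemwipotug/ → semogemwibodug.
Rule 3 (final devoicing): /g/ is a voiced stop in word-final position, so it devoices to [k]. /semogemwibodug/ → semogemwiboduk.

semogemwiboduk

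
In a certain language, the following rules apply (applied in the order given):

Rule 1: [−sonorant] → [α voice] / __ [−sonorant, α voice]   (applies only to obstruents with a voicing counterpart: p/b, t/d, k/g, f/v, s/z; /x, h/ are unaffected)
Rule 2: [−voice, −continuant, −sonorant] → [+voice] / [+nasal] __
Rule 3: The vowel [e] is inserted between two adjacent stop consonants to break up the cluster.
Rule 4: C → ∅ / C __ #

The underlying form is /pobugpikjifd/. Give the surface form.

Rule 1 (regressive voicing assimilation): /g/ precedes the voiceless obstruent /p/, so it devoices to [k] by assimilation. /f/ precedes the voiced obstruent /d/, so it voices to [v] by assimilation. /pobugpikjifd/ → pobukpikjivd.
Rule 2 (post-nasal voicing): no segment meets the environment; /pobukpikjivd/ is unchanged.
Rule 3 (stop-cluster e-epenthesis): /k/ and /p/ form a stop–stop cluster, so [e] is inserted between them. /pobukpikjivd/ → pobukepikjivd.
Rule 4 (final cluster simplification): /d/ is the second consonant of a word-final cluster /vd/, so it deletes. /pobukepikjivd/ → pobukepikjiv.

pobukepikjiv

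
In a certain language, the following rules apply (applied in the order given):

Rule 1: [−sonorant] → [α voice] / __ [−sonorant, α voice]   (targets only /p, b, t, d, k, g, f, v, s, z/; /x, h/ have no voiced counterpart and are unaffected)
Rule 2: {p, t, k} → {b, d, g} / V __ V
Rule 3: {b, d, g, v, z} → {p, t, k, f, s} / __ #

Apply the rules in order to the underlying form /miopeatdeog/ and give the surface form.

Rule 1 (regressive voicing assimilation): /t/ precedes the voiced obstruent /d/, so it voices to [d] by assimilation. /miopeatdeog/ → miopeaddeog.
Rule 2 (intervocalic voicing): /p/ is a voiceless stop between vowels /o/ and /e/, so it voices to [b]. /miopeaddeog/ → miobeaddeog.
Rule 3 (final devoicing): /g/ is a voiced obstruent in word-final position, so it devoices to [k]. /miobeaddeog/ → miobeaddeok.

miobeaddeok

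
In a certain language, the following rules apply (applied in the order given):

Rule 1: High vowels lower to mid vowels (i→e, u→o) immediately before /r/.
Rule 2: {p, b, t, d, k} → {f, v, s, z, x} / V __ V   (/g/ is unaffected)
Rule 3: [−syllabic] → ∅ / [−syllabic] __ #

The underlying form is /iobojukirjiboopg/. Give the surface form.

Rule 1 (pre-rhotic lowering): /i/ is a high vowel immediately before /r/, so it lowers to [e]. /iobojukirjiboopg/ → iobojukerjiboopg.
Rule 2 (intervocalic spirantization): /b/ is a stop between vowels /o/ and /o/, so it spirantizes to the fricative [v]. /k/ is a stop between vowels /u/ and /e/, so it spirantizes to the fricative [x]. /b/ is a stop between vowels /i/ and /o/, so it spirantizes to the fricative [v]. /iobojukerjiboopg/ → iovojuxerjivoopg.
Rule 3 (final cluster simplification): /g/ is the second consonant of a word-final cluster /pg/, so it deletes. /iovojuxerjivoopg/ → iovojuxerjivoop.

iovojuxerjivoop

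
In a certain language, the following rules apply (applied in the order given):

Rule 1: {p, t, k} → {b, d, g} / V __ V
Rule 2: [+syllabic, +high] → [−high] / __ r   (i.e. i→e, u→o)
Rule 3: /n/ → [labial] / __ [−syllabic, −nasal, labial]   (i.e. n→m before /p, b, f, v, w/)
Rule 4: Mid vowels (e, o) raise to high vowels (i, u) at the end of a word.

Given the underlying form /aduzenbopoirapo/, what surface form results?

aduzemboboerabu

Rule 1 (intervocalic voicing): /p/ is a voiceless stop between vowels /o/ and /o/, so it voices to [b]. /p/ is a voiceless stop between vowels /a/ and /o/, so it voices to [b]. /aduzenbopoirapo/ → aduzenboboirabo.
Rule 2 (pre-rhotic lowering): /i/ is a high vowel immediately before /r/, so it lowers to [e]. /aduzenboboirabo/ → aduzenboboerabo.
Rule 3 (nasal place assimilation): /n/ precedes the labial consonant /b/, so it assimilates in place to [m]. /aduzenboboerabo/ → aduzemboboerabo.
Rule 4 (final vowel raising): /o/ is a mid vowel in word-final position, so it raises to [u]. /aduzemboboerabo/ → aduzemboboerabu.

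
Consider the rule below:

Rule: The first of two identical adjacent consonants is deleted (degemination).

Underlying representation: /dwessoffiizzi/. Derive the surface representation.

dwesofiizi

/ss/ is a geminate; the first /s/ deletes.
/ff/ is a geminate; the first /f/ deletes.
/zz/ is a geminate; the first /z/ deletes.
Surface form: [dwesofiizi].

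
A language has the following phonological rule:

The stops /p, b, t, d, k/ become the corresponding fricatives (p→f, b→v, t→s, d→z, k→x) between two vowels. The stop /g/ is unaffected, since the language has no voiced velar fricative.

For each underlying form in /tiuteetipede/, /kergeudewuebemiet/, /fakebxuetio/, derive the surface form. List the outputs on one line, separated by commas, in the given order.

/tiuteetipede/: /t/ is a stop between vowels /u/ and /e/, so it spirantizes to the fricative [s]. /t/ is a stop between vowels /e/ and /i/, so it spirantizes to the fricative [s]. /p/ is a stop between vowels /i/ and /e/, so it spirantizes to the fricative [f]. /d/ is a stop between vowels /e/ and /e/, so it spirantizes to the fricative [z]. → [tiuseesifeze].
/kergeudewuebemiet/: /d/ is a stop between vowels /u/ and /e/, so it spirantizes to the fricative [z]. /b/ is a stop between vowels /e/ and /e/, so it spirantizes to the fricative [v]. → [kergeuzewuevemiet].
/fakebxuetio/: /k/ is a stop between vowels /a/ and /e/, so it spirantizes to the fricative [x]. /t/ is a stop between vowels /e/ and /i/, so it spirantizes to the fricative [s]. → [faxebxuesio].

tiuseesifeze, kergeuzewuevemiet, faxebxuesio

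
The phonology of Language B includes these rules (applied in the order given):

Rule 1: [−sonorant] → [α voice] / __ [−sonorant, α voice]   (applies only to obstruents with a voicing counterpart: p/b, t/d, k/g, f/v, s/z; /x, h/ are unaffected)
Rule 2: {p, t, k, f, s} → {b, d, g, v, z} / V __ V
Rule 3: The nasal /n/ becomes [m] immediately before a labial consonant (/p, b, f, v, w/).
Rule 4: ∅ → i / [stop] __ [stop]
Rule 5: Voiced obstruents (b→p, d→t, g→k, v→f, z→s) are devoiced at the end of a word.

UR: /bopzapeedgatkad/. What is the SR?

bobzabeedigatikat

Rule 1 (regressive voicing assimilation): /p/ precedes the voiced obstruent /z/, so it voices to [b] by assimilation. /bopzapeedgatkad/ → bobzapeedgatkad.
Rule 2 (intervocalic voicing): /p/ is a voiceless obstruent between vowels /a/ and /e/, so it voices to [b]. /bobzapeedgatkad/ → bobzabeedgatkad.
Rule 3 (nasal place assimilation): no segment meets the environment; /bobzabeedgatkad/ is unchanged.
Rule 4 (stop-cluster i-epenthesis): /d/ and /g/ form a stop–stop cluster, so [i] is inserted between them. /t/ and /k/ form a stop–stop cluster, so [i] is inserted between them. /bobzabeedgatkad/ → bobzabeedigatikad.
Rule 5 (final devoicing): /d/ is a voiced obstruent in word-final position, so it devoices to [t]. /bobzabeedigatikad/ → bobzabeedigatikat.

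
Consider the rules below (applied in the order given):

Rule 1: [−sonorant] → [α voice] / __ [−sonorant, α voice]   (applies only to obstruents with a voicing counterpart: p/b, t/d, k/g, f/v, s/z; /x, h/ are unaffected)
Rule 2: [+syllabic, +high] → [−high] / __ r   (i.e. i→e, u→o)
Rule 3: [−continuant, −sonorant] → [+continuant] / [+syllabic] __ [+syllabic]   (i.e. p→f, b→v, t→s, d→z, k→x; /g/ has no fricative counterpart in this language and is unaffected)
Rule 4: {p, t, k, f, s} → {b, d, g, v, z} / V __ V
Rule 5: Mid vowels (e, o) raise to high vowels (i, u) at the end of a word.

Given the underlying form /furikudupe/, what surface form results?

forixuzuvi

Rule 1 (regressive voicing assimilation): no segment meets the environment; /furikudupe/ is unchanged.
Rule 2 (pre-rhotic lowering): /u/ is a high vowel immediately before /r/, so it lowers to [o]. /furikudupe/ → forikudupe.
Rule 3 (intervocalic spirantization): /k/ is a stop between vowels /i/ and /u/, so it spirantizes to the fricative [x]. /d/ is a stop between vowels /u/ and /u/, so it spirantizes to the fricative [z]. /p/ is a stop between vowels /u/ and /e/, so it spirantizes to the fricative [f]. /forikudupe/ → forixuzufe.
Rule 4 (intervocalic voicing): /f/ is a voiceless obstruent between vowels /u/ and /e/, so it voices to [v]. /forixuzufe/ → forixuzuve.
Rule 5 (final vowel raising): /e/ is a mid vowel in word-final position, so it raises to [i]. /forixuzuve/ → forixuzuvi.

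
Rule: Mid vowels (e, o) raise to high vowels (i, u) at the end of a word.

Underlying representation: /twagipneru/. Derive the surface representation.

twagipneru

No segment of /twagipneru/ meets the structural description of the rule, so the form surfaces unchanged.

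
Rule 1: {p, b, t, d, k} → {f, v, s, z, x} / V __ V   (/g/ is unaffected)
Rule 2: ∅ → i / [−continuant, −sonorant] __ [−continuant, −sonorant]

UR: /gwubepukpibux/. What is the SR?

Rule 1 (intervocalic spirantization): /b/ is a stop between vowels /u/ and /e/, so it spirantizes to the fricative [v]. /p/ is a stop between vowels /e/ and /u/, so it spirantizes to the fricative [f]. /b/ is a stop between vowels /i/ and /u/, so it spirantizes to the fricative [v]. /gwubepukpibux/ → gwuvefukpivux.
Rule 2 (stop-cluster i-epenthesis): /k/ and /p/ form a stop–stop cluster, so [i] is inserted between them. /gwuvefukpivux/ → gwuvefukipivux.

gwuvefukipivux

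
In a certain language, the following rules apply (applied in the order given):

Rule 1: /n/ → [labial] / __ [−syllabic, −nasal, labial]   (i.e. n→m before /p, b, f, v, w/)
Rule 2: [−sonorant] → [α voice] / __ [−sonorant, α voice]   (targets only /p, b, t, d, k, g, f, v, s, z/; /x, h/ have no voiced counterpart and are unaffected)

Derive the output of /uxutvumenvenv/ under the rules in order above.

Rule 1 (nasal place assimilation): /n/ precedes the labial consonant /v/, so it assimilates in place to [m]. /n/ precedes the labial consonant /v/, so it assimilates in place to [m]. /uxutvumenvenv/ → uxutvumemvemv.
Rule 2 (regressive voicing assimilation): /t/ precedes the voiced obstruent /v/, so it voices to [d] by assimilation. /uxutvumemvemv/ → uxudvumemvemv.

uxudvumemvemv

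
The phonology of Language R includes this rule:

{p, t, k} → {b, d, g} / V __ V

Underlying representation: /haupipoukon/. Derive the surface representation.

/p/ is a voiceless stop between vowels /u/ and /i/, so it voices to [b].
/p/ is a voiceless stop between vowels /i/ and /o/, so it voices to [b].
/k/ is a voiceless stop between vowels /u/ and /o/, so it voices to [g].
Surface form: [haubibougon].

haubibougon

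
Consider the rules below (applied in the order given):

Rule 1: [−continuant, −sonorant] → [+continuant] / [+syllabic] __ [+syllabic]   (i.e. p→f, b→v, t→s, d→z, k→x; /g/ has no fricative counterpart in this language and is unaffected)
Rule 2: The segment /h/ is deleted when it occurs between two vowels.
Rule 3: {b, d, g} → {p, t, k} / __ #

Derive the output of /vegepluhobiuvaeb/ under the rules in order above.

vegepluoviuvaep

Rule 1 (intervocalic spirantization): /b/ is a stop between vowels /o/ and /i/, so it spirantizes to the fricative [v]. /vegepluhobiuvaeb/ → vegepluhoviuvaeb.
Rule 2 (intervocalic h-deletion): /h/ occurs between vowels /u/ and /o/, so it deletes. /vegepluhoviuvaeb/ → vegepluoviuvaeb.
Rule 3 (final devoicing): /b/ is a voiced stop in word-final position, so it devoices to [p]. /vegepluoviuvaeb/ → vegepluoviuvaep.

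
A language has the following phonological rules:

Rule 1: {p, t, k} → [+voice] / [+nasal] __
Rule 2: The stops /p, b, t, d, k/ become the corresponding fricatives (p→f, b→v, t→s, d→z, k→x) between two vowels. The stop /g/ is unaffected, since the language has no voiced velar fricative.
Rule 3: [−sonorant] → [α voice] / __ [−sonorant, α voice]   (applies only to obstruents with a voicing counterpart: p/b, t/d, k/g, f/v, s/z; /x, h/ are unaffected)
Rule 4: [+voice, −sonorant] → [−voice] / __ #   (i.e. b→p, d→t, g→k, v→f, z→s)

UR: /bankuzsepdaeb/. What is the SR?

Rule 1 (post-nasal voicing): /k/ is a voiceless stop immediately after the nasal /n/, so it voices to [g]. /bankuzsepdaeb/ → banguzsepdaeb.
Rule 2 (intervocalic spirantization): no segment meets the environment; /banguzsepdaeb/ is unchanged.
Rule 3 (regressive voicing assimilation): /z/ precedes the voiceless obstruent /s/, so it devoices to [s] by assimilation. /p/ precedes the voiced obstruent /d/, so it voices to [b] by assimilation. /banguzsepdaeb/ → bangussebdaeb.
Rule 4 (final devoicing): /b/ is a voiced obstruent in word-final position, so it devoices to [p]. /bangussebdaeb/ → bangussebdaep.

bangussebdaep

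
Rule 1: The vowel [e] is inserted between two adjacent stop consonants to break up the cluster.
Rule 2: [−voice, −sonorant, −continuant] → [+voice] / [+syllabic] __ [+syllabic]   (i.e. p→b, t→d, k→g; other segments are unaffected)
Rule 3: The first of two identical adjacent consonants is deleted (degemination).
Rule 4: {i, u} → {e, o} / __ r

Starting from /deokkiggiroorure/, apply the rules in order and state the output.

deogegigegeroorore

Rule 1 (stop-cluster e-epenthesis): /k/ and /k/ form a stop–stop cluster, so [e] is inserted between them. /g/ and /g/ form a stop–stop cluster, so [e] is inserted between them. /deokkiggiroorure/ → deokekigegiroorure.
Rule 2 (intervocalic voicing): /k/ is a voiceless stop between vowels /o/ and /e/, so it voices to [g]. /k/ is a voiceless stop between vowels /e/ and /i/, so it voices to [g]. /deokekigegiroorure/ → deogegigegiroorure.
Rule 3 (degemination): no segment meets the environment; /deogegigegiroorure/ is unchanged.
Rule 4 (pre-rhotic lowering): /i/ is a high vowel immediately before /r/, so it lowers to [e]. /u/ is a high vowel immediately before /r/, so it lowers to [o]. /deogegigegiroorure/ → deogegigegeroorore.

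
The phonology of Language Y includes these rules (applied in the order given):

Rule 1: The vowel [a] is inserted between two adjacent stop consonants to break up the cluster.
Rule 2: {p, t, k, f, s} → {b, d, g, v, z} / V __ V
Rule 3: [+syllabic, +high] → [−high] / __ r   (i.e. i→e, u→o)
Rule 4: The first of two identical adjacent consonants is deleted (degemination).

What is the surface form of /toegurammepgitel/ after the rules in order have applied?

Rule 1 (stop-cluster a-epenthesis): /p/ and /g/ form a stop–stop cluster, so [a] is inserted between them. /toegurammepgitel/ → toegurammepagitel.
Rule 2 (intervocalic voicing): /p/ is a voiceless obstruent between vowels /e/ and /a/, so it voices to [b]. /t/ is a voiceless obstruent between vowels /i/ and /e/, so it voices to [d]. /toegurammepagitel/ → toegurammebagidel.
Rule 3 (pre-rhotic lowering): /u/ is a high vowel immediately before /r/, so it lowers to [o]. /toegurammebagidel/ → toegorammebagidel.
Rule 4 (degemination): /mm/ is a geminate; the first /m/ deletes. /toegorammebagidel/ → toegoramebagidel.

toegoramebagidel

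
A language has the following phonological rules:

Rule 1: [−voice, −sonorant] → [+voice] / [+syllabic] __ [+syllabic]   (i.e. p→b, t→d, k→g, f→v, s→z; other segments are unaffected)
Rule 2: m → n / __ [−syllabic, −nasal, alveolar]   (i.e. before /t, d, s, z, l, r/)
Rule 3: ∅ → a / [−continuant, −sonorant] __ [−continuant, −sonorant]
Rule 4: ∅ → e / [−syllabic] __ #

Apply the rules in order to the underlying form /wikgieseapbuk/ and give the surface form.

wikagiezeapabuke

Rule 1 (intervocalic voicing): /s/ is a voiceless obstruent between vowels /e/ and /e/, so it voices to [z]. /wikgieseapbuk/ → wikgiezeapbuk.
Rule 2 (nasal place assimilation): no segment meets the environment; /wikgiezeapbuk/ is unchanged.
Rule 3 (stop-cluster a-epenthesis): /k/ and /g/ form a stop–stop cluster, so [a] is inserted between them. /p/ and /b/ form a stop–stop cluster, so [a] is inserted between them. /wikgiezeapbuk/ → wikagiezeapabuk.
Rule 4 (final e-epenthesis): the form ends in the consonant /k/, so [e] is inserted word-finally. /wikagiezeapabuk/ → wikagiezeapabuke.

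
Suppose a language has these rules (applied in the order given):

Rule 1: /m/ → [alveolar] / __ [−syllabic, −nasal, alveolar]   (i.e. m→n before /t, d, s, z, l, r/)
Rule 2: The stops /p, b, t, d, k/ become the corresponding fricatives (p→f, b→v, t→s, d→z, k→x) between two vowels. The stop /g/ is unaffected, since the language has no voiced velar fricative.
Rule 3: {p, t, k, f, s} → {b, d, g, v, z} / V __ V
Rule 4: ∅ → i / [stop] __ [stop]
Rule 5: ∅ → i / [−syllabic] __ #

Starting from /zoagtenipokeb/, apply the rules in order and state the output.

zoagitenivoxebi

Rule 1 (nasal place assimilation): no segment meets the environment; /zoagtenipokeb/ is unchanged.
Rule 2 (intervocalic spirantization): /p/ is a stop between vowels /i/ and /o/, so it spirantizes to the fricative [f]. /k/ is a stop between vowels /o/ and /e/, so it spirantizes to the fricative [x]. /zoagtenipokeb/ → zoagtenifoxeb.
Rule 3 (intervocalic voicing): /f/ is a voiceless obstruent between vowels /i/ and /o/, so it voices to [v]. /zoagtenifoxeb/ → zoagtenivoxeb.
Rule 4 (stop-cluster i-epenthesis): /g/ and /t/ form a stop–stop cluster, so [i] is inserted between them. /zoagtenivoxeb/ → zoagitenivoxeb.
Rule 5 (final i-epenthesis): the form ends in the consonant /b/, so [i] is inserted word-finally. /zoagitenivoxeb/ → zoagitenivoxebi.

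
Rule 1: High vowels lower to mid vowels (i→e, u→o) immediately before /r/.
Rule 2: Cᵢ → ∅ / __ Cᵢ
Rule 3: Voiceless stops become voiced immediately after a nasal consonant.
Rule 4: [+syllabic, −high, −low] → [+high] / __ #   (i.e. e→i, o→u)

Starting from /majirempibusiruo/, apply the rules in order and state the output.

majerembibuseruu

Rule 1 (pre-rhotic lowering): /i/ is a high vowel immediately before /r/, so it lowers to [e]. /i/ is a high vowel immediately before /r/, so it lowers to [e]. /majirempibusiruo/ → majerempibuseruo.
Rule 2 (degemination): no segment meets the environment; /majerempibuseruo/ is unchanged.
Rule 3 (post-nasal voicing): /p/ is a voiceless stop immediately after the nasal /m/, so it voices to [b]. /majerempibuseruo/ → majerembibuseruo.
Rule 4 (final vowel raising): /o/ is a mid vowel in word-final position, so it raises to [u]. /majerembibuseruo/ → majerembibuseruu.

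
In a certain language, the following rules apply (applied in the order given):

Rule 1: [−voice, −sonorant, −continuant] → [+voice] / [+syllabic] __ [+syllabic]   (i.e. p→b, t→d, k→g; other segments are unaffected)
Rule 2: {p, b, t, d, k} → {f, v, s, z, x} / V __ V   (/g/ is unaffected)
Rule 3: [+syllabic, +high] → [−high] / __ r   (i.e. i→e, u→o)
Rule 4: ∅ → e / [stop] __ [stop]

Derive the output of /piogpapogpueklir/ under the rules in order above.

piogepavogepuekler

Rule 1 (intervocalic voicing): /p/ is a voiceless stop between vowels /a/ and /o/, so it voices to [b]. /piogpapogpueklir/ → piogpabogpueklir.
Rule 2 (intervocalic spirantization): /b/ is a stop between vowels /a/ and /o/, so it spirantizes to the fricative [v]. /piogpabogpueklir/ → piogpavogpueklir.
Rule 3 (pre-rhotic lowering): /i/ is a high vowel immediately before /r/, so it lowers to [e]. /piogpavogpueklir/ → piogpavogpuekler.
Rule 4 (stop-cluster e-epenthesis): /g/ and /p/ form a stop–stop cluster, so [e] is inserted between them. /g/ and /p/ form a stop–stop cluster, so [e] is inserted between them. /piogpavogpuekler/ → piogepavogepuekler.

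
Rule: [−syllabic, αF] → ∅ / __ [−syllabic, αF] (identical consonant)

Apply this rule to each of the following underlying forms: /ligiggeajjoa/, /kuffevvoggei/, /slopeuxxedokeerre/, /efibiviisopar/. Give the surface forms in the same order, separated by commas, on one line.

/ligiggeajjoa/: /gg/ is a geminate; the first /g/ deletes. /jj/ is a geminate; the first /j/ deletes. → [ligigeajoa].
/kuffevvoggei/: /ff/ is a geminate; the first /f/ deletes. /vv/ is a geminate; the first /v/ deletes. /gg/ is a geminate; the first /g/ deletes. → [kufevogei].
/slopeuxxedokeerre/: /xx/ is a geminate; the first /x/ deletes. /rr/ is a geminate; the first /r/ deletes. → [slopeuxedokeere].
/efibiviisopar/: the rule's environment is not met; surfaces unchanged as [efibiviisopar].

ligigeajoa, kufevogei, slopeuxedokeere, efibiviisopar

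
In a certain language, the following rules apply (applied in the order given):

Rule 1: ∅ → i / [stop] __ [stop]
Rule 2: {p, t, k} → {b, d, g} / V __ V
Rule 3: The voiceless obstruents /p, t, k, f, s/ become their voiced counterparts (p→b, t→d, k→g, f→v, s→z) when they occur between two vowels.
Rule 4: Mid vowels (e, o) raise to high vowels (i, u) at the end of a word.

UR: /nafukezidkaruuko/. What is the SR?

Rule 1 (stop-cluster i-epenthesis): /d/ and /k/ form a stop–stop cluster, so [i] is inserted between them. /nafukezidkaruuko/ → nafukezidikaruuko.
Rule 2 (intervocalic voicing): /k/ is a voiceless stop between vowels /u/ and /e/, so it voices to [g]. /k/ is a voiceless stop between vowels /i/ and /a/, so it voices to [g]. /k/ is a voiceless stop between vowels /u/ and /o/, so it voices to [g]. /nafukezidikaruuko/ → nafugezidigaruugo.
Rule 3 (intervocalic voicing): /f/ is a voiceless obstruent between vowels /a/ and /u/, so it voices to [v]. /nafugezidigaruugo/ → navugezidigaruugo.
Rule 4 (final vowel raising): /o/ is a mid vowel in word-final position, so it raises to [u]. /navugezidigaruugo/ → navugezidigaruugu.

navugezidigaruugu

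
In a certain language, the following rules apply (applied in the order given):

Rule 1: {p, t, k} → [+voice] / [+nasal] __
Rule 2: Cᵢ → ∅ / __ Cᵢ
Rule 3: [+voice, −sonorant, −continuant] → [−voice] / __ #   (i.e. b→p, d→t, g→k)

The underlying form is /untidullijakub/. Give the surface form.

undidulijakup

Rule 1 (post-nasal voicing): /t/ is a voiceless stop immediately after the nasal /n/, so it voices to [d]. /untidullijakub/ → undidullijakub.
Rule 2 (degemination): /ll/ is a geminate; the first /l/ deletes. /undidullijakub/ → undidulijakub.
Rule 3 (final devoicing): /b/ is a voiced stop in word-final position, so it devoices to [p]. /undidulijakub/ → undidulijakup.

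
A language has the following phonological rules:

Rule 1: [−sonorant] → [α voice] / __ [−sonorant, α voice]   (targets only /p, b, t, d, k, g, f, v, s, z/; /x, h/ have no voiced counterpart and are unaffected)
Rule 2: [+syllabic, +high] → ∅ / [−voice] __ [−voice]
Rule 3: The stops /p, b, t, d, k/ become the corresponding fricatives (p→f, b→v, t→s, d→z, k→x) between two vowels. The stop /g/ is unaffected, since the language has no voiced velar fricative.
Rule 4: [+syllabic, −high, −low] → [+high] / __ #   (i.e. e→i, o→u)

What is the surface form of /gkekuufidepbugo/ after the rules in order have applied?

kkexuufizebbugu

Rule 1 (regressive voicing assimilation): /g/ precedes the voiceless obstruent /k/, so it devoices to [k] by assimilation. /p/ precedes the voiced obstruent /b/, so it voices to [b] by assimilation. /gkekuufidepbugo/ → kkekuufidebbugo.
Rule 2 (high vowel syncope): no segment meets the environment; /kkekuufidebbugo/ is unchanged.
Rule 3 (intervocalic spirantization): /k/ is a stop between vowels /e/ and /u/, so it spirantizes to the fricative [x]. /d/ is a stop between vowels /i/ and /e/, so it spirantizes to the fricative [z]. /kkekuufidebbugo/ → kkexuufizebbugo.
Rule 4 (final vowel raising): /o/ is a mid vowel in word-final position, so it raises to [u]. /kkexuufizebbugo/ → kkexuufizebbugu.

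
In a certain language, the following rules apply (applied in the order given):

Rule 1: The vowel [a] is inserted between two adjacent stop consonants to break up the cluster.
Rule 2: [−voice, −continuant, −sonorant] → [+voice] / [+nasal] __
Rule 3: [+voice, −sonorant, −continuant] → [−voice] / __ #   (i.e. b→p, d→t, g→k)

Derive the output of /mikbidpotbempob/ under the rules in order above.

mikabidapotabembop

Rule 1 (stop-cluster a-epenthesis): /k/ and /b/ form a stop–stop cluster, so [a] is inserted between them. /d/ and /p/ form a stop–stop cluster, so [a] is inserted between them. /t/ and /b/ form a stop–stop cluster, so [a] is inserted between them. /mikbidpotbempob/ → mikabidapotabempob.
Rule 2 (post-nasal voicing): /p/ is a voiceless stop immediately after the nasal /m/, so it voices to [b]. /mikabidapotabempob/ → mikabidapotabembob.
Rule 3 (final devoicing): /b/ is a voiced stop in word-final position, so it devoices to [p]. /mikabidapotabembob/ → mikabidapotabembop.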